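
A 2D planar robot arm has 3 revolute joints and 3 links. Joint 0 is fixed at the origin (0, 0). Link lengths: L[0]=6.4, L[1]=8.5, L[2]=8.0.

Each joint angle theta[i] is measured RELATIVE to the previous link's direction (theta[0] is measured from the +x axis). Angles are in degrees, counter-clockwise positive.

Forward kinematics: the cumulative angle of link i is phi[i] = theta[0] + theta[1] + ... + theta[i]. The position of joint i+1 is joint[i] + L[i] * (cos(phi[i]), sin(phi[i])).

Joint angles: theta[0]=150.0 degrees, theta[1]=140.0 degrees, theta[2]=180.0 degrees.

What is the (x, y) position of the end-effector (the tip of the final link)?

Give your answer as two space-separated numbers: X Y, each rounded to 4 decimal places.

Answer: -5.3716 2.7302

Derivation:
joint[0] = (0.0000, 0.0000)  (base)
link 0: phi[0] = 150 = 150 deg
  cos(150 deg) = -0.8660, sin(150 deg) = 0.5000
  joint[1] = (0.0000, 0.0000) + 6.4 * (-0.8660, 0.5000) = (0.0000 + -5.5426, 0.0000 + 3.2000) = (-5.5426, 3.2000)
link 1: phi[1] = 150 + 140 = 290 deg
  cos(290 deg) = 0.3420, sin(290 deg) = -0.9397
  joint[2] = (-5.5426, 3.2000) + 8.5 * (0.3420, -0.9397) = (-5.5426 + 2.9072, 3.2000 + -7.9874) = (-2.6354, -4.7874)
link 2: phi[2] = 150 + 140 + 180 = 470 deg
  cos(470 deg) = -0.3420, sin(470 deg) = 0.9397
  joint[3] = (-2.6354, -4.7874) + 8 * (-0.3420, 0.9397) = (-2.6354 + -2.7362, -4.7874 + 7.5175) = (-5.3716, 2.7302)
End effector: (-5.3716, 2.7302)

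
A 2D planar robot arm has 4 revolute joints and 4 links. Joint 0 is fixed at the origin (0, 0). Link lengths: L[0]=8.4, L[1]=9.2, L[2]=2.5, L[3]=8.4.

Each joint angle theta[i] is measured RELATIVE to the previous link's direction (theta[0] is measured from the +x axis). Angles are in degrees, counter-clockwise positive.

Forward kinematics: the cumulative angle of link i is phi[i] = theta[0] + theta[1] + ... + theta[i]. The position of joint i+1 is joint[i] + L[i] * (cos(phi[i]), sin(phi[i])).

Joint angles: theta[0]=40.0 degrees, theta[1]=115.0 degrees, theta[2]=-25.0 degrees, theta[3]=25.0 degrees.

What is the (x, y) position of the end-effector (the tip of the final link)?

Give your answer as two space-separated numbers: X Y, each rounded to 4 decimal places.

joint[0] = (0.0000, 0.0000)  (base)
link 0: phi[0] = 40 = 40 deg
  cos(40 deg) = 0.7660, sin(40 deg) = 0.6428
  joint[1] = (0.0000, 0.0000) + 8.4 * (0.7660, 0.6428) = (0.0000 + 6.4348, 0.0000 + 5.3994) = (6.4348, 5.3994)
link 1: phi[1] = 40 + 115 = 155 deg
  cos(155 deg) = -0.9063, sin(155 deg) = 0.4226
  joint[2] = (6.4348, 5.3994) + 9.2 * (-0.9063, 0.4226) = (6.4348 + -8.3380, 5.3994 + 3.8881) = (-1.9033, 9.2875)
link 2: phi[2] = 40 + 115 + -25 = 130 deg
  cos(130 deg) = -0.6428, sin(130 deg) = 0.7660
  joint[3] = (-1.9033, 9.2875) + 2.5 * (-0.6428, 0.7660) = (-1.9033 + -1.6070, 9.2875 + 1.9151) = (-3.5102, 11.2026)
link 3: phi[3] = 40 + 115 + -25 + 25 = 155 deg
  cos(155 deg) = -0.9063, sin(155 deg) = 0.4226
  joint[4] = (-3.5102, 11.2026) + 8.4 * (-0.9063, 0.4226) = (-3.5102 + -7.6130, 11.2026 + 3.5500) = (-11.1232, 14.7526)
End effector: (-11.1232, 14.7526)

Answer: -11.1232 14.7526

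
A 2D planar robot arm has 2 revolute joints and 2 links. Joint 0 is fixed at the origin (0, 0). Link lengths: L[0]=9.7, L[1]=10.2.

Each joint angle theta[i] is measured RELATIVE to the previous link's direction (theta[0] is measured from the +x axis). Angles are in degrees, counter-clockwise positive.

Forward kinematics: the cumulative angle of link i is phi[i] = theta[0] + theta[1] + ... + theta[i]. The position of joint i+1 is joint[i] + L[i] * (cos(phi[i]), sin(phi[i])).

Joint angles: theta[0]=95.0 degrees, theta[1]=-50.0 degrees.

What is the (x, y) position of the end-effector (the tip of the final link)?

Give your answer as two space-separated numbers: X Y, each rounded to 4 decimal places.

joint[0] = (0.0000, 0.0000)  (base)
link 0: phi[0] = 95 = 95 deg
  cos(95 deg) = -0.0872, sin(95 deg) = 0.9962
  joint[1] = (0.0000, 0.0000) + 9.7 * (-0.0872, 0.9962) = (0.0000 + -0.8454, 0.0000 + 9.6631) = (-0.8454, 9.6631)
link 1: phi[1] = 95 + -50 = 45 deg
  cos(45 deg) = 0.7071, sin(45 deg) = 0.7071
  joint[2] = (-0.8454, 9.6631) + 10.2 * (0.7071, 0.7071) = (-0.8454 + 7.2125, 9.6631 + 7.2125) = (6.3671, 16.8756)
End effector: (6.3671, 16.8756)

Answer: 6.3671 16.8756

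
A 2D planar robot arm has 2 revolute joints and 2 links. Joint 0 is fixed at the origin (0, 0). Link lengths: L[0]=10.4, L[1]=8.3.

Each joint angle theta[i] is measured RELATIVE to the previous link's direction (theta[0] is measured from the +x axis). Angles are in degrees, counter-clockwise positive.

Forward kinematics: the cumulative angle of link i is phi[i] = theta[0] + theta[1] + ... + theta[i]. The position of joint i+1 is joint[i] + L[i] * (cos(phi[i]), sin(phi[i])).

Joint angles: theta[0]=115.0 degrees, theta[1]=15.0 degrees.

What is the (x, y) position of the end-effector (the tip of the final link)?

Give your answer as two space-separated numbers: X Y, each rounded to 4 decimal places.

joint[0] = (0.0000, 0.0000)  (base)
link 0: phi[0] = 115 = 115 deg
  cos(115 deg) = -0.4226, sin(115 deg) = 0.9063
  joint[1] = (0.0000, 0.0000) + 10.4 * (-0.4226, 0.9063) = (0.0000 + -4.3952, 0.0000 + 9.4256) = (-4.3952, 9.4256)
link 1: phi[1] = 115 + 15 = 130 deg
  cos(130 deg) = -0.6428, sin(130 deg) = 0.7660
  joint[2] = (-4.3952, 9.4256) + 8.3 * (-0.6428, 0.7660) = (-4.3952 + -5.3351, 9.4256 + 6.3582) = (-9.7304, 15.7838)
End effector: (-9.7304, 15.7838)

Answer: -9.7304 15.7838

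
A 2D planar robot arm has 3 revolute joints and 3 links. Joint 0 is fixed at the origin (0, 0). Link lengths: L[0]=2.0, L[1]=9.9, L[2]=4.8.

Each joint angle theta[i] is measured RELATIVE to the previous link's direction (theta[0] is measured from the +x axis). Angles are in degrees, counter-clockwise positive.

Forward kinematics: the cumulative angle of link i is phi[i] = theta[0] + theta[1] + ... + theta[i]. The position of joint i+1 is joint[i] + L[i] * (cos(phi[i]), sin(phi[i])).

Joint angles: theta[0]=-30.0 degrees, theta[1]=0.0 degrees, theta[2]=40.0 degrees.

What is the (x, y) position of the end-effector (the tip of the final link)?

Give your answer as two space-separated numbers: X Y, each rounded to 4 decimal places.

joint[0] = (0.0000, 0.0000)  (base)
link 0: phi[0] = -30 = -30 deg
  cos(-30 deg) = 0.8660, sin(-30 deg) = -0.5000
  joint[1] = (0.0000, 0.0000) + 2 * (0.8660, -0.5000) = (0.0000 + 1.7321, 0.0000 + -1.0000) = (1.7321, -1.0000)
link 1: phi[1] = -30 + 0 = -30 deg
  cos(-30 deg) = 0.8660, sin(-30 deg) = -0.5000
  joint[2] = (1.7321, -1.0000) + 9.9 * (0.8660, -0.5000) = (1.7321 + 8.5737, -1.0000 + -4.9500) = (10.3057, -5.9500)
link 2: phi[2] = -30 + 0 + 40 = 10 deg
  cos(10 deg) = 0.9848, sin(10 deg) = 0.1736
  joint[3] = (10.3057, -5.9500) + 4.8 * (0.9848, 0.1736) = (10.3057 + 4.7271, -5.9500 + 0.8335) = (15.0328, -5.1165)
End effector: (15.0328, -5.1165)

Answer: 15.0328 -5.1165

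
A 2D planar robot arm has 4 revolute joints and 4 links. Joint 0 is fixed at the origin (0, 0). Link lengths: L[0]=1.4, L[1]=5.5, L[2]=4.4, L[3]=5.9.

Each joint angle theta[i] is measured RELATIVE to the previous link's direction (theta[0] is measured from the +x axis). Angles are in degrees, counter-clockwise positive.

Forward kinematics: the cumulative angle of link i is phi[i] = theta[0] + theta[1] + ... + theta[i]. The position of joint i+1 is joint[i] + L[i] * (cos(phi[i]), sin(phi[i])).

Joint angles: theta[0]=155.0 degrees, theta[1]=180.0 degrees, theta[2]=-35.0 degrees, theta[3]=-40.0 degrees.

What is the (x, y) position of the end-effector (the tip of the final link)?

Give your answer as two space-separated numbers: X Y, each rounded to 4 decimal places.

joint[0] = (0.0000, 0.0000)  (base)
link 0: phi[0] = 155 = 155 deg
  cos(155 deg) = -0.9063, sin(155 deg) = 0.4226
  joint[1] = (0.0000, 0.0000) + 1.4 * (-0.9063, 0.4226) = (0.0000 + -1.2688, 0.0000 + 0.5917) = (-1.2688, 0.5917)
link 1: phi[1] = 155 + 180 = 335 deg
  cos(335 deg) = 0.9063, sin(335 deg) = -0.4226
  joint[2] = (-1.2688, 0.5917) + 5.5 * (0.9063, -0.4226) = (-1.2688 + 4.9847, 0.5917 + -2.3244) = (3.7159, -1.7327)
link 2: phi[2] = 155 + 180 + -35 = 300 deg
  cos(300 deg) = 0.5000, sin(300 deg) = -0.8660
  joint[3] = (3.7159, -1.7327) + 4.4 * (0.5000, -0.8660) = (3.7159 + 2.2000, -1.7327 + -3.8105) = (5.9159, -5.5432)
link 3: phi[3] = 155 + 180 + -35 + -40 = 260 deg
  cos(260 deg) = -0.1736, sin(260 deg) = -0.9848
  joint[4] = (5.9159, -5.5432) + 5.9 * (-0.1736, -0.9848) = (5.9159 + -1.0245, -5.5432 + -5.8104) = (4.8913, -11.3536)
End effector: (4.8913, -11.3536)

Answer: 4.8913 -11.3536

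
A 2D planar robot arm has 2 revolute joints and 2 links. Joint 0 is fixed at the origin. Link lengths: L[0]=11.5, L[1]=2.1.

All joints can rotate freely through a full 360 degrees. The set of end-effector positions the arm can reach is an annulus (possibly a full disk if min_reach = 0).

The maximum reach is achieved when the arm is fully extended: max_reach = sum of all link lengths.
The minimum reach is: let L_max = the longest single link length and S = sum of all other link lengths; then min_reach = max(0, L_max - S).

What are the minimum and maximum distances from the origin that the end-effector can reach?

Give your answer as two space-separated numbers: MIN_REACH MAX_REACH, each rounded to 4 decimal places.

Answer: 9.4000 13.6000

Derivation:
Link lengths: [11.5, 2.1]
max_reach = 11.5 + 2.1 = 13.6
L_max = max([11.5, 2.1]) = 11.5
S (sum of others) = 13.6 - 11.5 = 2.1
min_reach = max(0, 11.5 - 2.1) = max(0, 9.4) = 9.4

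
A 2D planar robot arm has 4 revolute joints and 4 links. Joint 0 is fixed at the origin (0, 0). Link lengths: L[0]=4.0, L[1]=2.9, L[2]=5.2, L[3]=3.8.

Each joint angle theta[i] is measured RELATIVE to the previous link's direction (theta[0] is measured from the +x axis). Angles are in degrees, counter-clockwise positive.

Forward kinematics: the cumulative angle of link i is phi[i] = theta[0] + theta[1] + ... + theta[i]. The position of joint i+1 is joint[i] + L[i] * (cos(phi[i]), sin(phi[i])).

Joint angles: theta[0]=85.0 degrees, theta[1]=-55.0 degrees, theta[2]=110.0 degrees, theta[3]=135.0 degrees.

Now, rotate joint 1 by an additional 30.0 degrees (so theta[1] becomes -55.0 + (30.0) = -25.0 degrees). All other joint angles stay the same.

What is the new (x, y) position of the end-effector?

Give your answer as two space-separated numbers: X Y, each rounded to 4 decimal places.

Answer: -1.1428 4.2864

Derivation:
joint[0] = (0.0000, 0.0000)  (base)
link 0: phi[0] = 85 = 85 deg
  cos(85 deg) = 0.0872, sin(85 deg) = 0.9962
  joint[1] = (0.0000, 0.0000) + 4 * (0.0872, 0.9962) = (0.0000 + 0.3486, 0.0000 + 3.9848) = (0.3486, 3.9848)
link 1: phi[1] = 85 + -25 = 60 deg
  cos(60 deg) = 0.5000, sin(60 deg) = 0.8660
  joint[2] = (0.3486, 3.9848) + 2.9 * (0.5000, 0.8660) = (0.3486 + 1.4500, 3.9848 + 2.5115) = (1.7986, 6.4963)
link 2: phi[2] = 85 + -25 + 110 = 170 deg
  cos(170 deg) = -0.9848, sin(170 deg) = 0.1736
  joint[3] = (1.7986, 6.4963) + 5.2 * (-0.9848, 0.1736) = (1.7986 + -5.1210, 6.4963 + 0.9030) = (-3.3224, 7.3992)
link 3: phi[3] = 85 + -25 + 110 + 135 = 305 deg
  cos(305 deg) = 0.5736, sin(305 deg) = -0.8192
  joint[4] = (-3.3224, 7.3992) + 3.8 * (0.5736, -0.8192) = (-3.3224 + 2.1796, 7.3992 + -3.1128) = (-1.1428, 4.2864)
End effector: (-1.1428, 4.2864)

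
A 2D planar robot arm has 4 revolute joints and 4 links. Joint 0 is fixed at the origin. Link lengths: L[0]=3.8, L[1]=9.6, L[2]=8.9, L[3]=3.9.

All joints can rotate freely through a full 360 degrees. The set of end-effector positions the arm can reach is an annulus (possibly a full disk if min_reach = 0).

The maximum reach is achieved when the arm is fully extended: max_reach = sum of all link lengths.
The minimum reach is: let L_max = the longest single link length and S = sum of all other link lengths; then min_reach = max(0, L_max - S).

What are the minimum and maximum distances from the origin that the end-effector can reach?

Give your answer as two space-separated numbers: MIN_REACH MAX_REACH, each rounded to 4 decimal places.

Answer: 0.0000 26.2000

Derivation:
Link lengths: [3.8, 9.6, 8.9, 3.9]
max_reach = 3.8 + 9.6 + 8.9 + 3.9 = 26.2
L_max = max([3.8, 9.6, 8.9, 3.9]) = 9.6
S (sum of others) = 26.2 - 9.6 = 16.6
min_reach = max(0, 9.6 - 16.6) = max(0, -7) = 0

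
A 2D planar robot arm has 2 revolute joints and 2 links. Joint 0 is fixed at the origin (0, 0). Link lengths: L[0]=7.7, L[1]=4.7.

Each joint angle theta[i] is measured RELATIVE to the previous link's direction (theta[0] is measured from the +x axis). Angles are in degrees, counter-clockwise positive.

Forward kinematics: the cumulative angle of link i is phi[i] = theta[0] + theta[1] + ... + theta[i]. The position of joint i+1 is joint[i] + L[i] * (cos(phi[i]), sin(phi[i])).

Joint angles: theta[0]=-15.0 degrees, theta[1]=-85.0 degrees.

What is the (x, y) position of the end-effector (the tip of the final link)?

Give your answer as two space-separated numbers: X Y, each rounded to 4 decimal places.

joint[0] = (0.0000, 0.0000)  (base)
link 0: phi[0] = -15 = -15 deg
  cos(-15 deg) = 0.9659, sin(-15 deg) = -0.2588
  joint[1] = (0.0000, 0.0000) + 7.7 * (0.9659, -0.2588) = (0.0000 + 7.4376, 0.0000 + -1.9929) = (7.4376, -1.9929)
link 1: phi[1] = -15 + -85 = -100 deg
  cos(-100 deg) = -0.1736, sin(-100 deg) = -0.9848
  joint[2] = (7.4376, -1.9929) + 4.7 * (-0.1736, -0.9848) = (7.4376 + -0.8161, -1.9929 + -4.6286) = (6.6215, -6.6215)
End effector: (6.6215, -6.6215)

Answer: 6.6215 -6.6215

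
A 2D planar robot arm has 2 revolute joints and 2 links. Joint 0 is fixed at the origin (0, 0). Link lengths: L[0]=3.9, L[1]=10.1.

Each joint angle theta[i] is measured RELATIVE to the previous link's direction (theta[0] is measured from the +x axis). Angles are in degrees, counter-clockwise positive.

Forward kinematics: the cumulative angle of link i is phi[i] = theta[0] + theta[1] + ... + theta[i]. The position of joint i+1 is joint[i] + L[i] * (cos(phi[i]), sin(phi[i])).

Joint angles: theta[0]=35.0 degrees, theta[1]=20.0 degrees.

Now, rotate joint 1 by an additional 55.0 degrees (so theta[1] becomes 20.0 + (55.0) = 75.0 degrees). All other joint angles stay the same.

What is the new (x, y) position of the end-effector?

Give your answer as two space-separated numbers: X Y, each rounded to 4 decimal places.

Answer: -0.2597 11.7278

Derivation:
joint[0] = (0.0000, 0.0000)  (base)
link 0: phi[0] = 35 = 35 deg
  cos(35 deg) = 0.8192, sin(35 deg) = 0.5736
  joint[1] = (0.0000, 0.0000) + 3.9 * (0.8192, 0.5736) = (0.0000 + 3.1947, 0.0000 + 2.2369) = (3.1947, 2.2369)
link 1: phi[1] = 35 + 75 = 110 deg
  cos(110 deg) = -0.3420, sin(110 deg) = 0.9397
  joint[2] = (3.1947, 2.2369) + 10.1 * (-0.3420, 0.9397) = (3.1947 + -3.4544, 2.2369 + 9.4909) = (-0.2597, 11.7278)
End effector: (-0.2597, 11.7278)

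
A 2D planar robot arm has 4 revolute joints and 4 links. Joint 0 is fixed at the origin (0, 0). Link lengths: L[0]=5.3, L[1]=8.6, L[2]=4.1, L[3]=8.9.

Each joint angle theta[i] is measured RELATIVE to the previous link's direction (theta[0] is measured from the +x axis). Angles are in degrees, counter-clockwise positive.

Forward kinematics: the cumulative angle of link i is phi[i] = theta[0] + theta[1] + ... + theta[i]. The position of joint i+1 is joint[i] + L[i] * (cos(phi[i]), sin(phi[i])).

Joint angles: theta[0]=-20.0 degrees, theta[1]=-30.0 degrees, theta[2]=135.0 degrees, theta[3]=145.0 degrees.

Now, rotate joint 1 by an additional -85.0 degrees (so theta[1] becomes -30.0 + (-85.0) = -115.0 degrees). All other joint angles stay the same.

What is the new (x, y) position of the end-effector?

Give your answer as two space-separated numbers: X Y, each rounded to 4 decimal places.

Answer: -4.2912 -2.7890

Derivation:
joint[0] = (0.0000, 0.0000)  (base)
link 0: phi[0] = -20 = -20 deg
  cos(-20 deg) = 0.9397, sin(-20 deg) = -0.3420
  joint[1] = (0.0000, 0.0000) + 5.3 * (0.9397, -0.3420) = (0.0000 + 4.9804, 0.0000 + -1.8127) = (4.9804, -1.8127)
link 1: phi[1] = -20 + -115 = -135 deg
  cos(-135 deg) = -0.7071, sin(-135 deg) = -0.7071
  joint[2] = (4.9804, -1.8127) + 8.6 * (-0.7071, -0.7071) = (4.9804 + -6.0811, -1.8127 + -6.0811) = (-1.1007, -7.8938)
link 2: phi[2] = -20 + -115 + 135 = 0 deg
  cos(0 deg) = 1.0000, sin(0 deg) = 0.0000
  joint[3] = (-1.1007, -7.8938) + 4.1 * (1.0000, 0.0000) = (-1.1007 + 4.1000, -7.8938 + 0.0000) = (2.9993, -7.8938)
link 3: phi[3] = -20 + -115 + 135 + 145 = 145 deg
  cos(145 deg) = -0.8192, sin(145 deg) = 0.5736
  joint[4] = (2.9993, -7.8938) + 8.9 * (-0.8192, 0.5736) = (2.9993 + -7.2905, -7.8938 + 5.1048) = (-4.2912, -2.7890)
End effector: (-4.2912, -2.7890)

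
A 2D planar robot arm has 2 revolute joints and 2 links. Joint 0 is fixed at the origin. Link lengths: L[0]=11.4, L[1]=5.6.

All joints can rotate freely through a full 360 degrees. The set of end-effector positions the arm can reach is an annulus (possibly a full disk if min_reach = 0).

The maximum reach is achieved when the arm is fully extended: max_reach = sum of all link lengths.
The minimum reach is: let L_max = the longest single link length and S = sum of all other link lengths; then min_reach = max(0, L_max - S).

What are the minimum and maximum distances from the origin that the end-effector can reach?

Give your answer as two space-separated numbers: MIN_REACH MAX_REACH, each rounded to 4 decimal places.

Answer: 5.8000 17.0000

Derivation:
Link lengths: [11.4, 5.6]
max_reach = 11.4 + 5.6 = 17
L_max = max([11.4, 5.6]) = 11.4
S (sum of others) = 17 - 11.4 = 5.6
min_reach = max(0, 11.4 - 5.6) = max(0, 5.8) = 5.8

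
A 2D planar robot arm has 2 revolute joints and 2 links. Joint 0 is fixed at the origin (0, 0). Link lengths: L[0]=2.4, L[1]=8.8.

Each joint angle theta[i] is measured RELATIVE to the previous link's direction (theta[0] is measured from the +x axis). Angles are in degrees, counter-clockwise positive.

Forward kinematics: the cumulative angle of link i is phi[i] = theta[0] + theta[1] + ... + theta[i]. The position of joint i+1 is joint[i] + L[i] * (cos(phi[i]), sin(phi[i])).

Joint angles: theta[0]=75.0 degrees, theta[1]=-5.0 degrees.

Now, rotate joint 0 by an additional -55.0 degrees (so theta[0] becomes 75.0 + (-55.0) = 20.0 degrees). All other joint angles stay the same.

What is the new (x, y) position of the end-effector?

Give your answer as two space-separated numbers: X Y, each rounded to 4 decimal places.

joint[0] = (0.0000, 0.0000)  (base)
link 0: phi[0] = 20 = 20 deg
  cos(20 deg) = 0.9397, sin(20 deg) = 0.3420
  joint[1] = (0.0000, 0.0000) + 2.4 * (0.9397, 0.3420) = (0.0000 + 2.2553, 0.0000 + 0.8208) = (2.2553, 0.8208)
link 1: phi[1] = 20 + -5 = 15 deg
  cos(15 deg) = 0.9659, sin(15 deg) = 0.2588
  joint[2] = (2.2553, 0.8208) + 8.8 * (0.9659, 0.2588) = (2.2553 + 8.5001, 0.8208 + 2.2776) = (10.7554, 3.0985)
End effector: (10.7554, 3.0985)

Answer: 10.7554 3.0985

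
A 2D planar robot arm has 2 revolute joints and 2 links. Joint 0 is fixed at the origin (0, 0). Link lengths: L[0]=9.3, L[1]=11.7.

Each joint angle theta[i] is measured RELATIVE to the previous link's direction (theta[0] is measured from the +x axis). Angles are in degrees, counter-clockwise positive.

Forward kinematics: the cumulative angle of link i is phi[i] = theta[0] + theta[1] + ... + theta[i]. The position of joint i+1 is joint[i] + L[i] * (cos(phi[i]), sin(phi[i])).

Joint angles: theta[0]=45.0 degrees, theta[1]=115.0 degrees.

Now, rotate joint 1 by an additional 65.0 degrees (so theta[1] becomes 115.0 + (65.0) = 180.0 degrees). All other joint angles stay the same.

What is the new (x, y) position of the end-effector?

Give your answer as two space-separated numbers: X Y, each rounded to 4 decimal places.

Answer: -1.6971 -1.6971

Derivation:
joint[0] = (0.0000, 0.0000)  (base)
link 0: phi[0] = 45 = 45 deg
  cos(45 deg) = 0.7071, sin(45 deg) = 0.7071
  joint[1] = (0.0000, 0.0000) + 9.3 * (0.7071, 0.7071) = (0.0000 + 6.5761, 0.0000 + 6.5761) = (6.5761, 6.5761)
link 1: phi[1] = 45 + 180 = 225 deg
  cos(225 deg) = -0.7071, sin(225 deg) = -0.7071
  joint[2] = (6.5761, 6.5761) + 11.7 * (-0.7071, -0.7071) = (6.5761 + -8.2731, 6.5761 + -8.2731) = (-1.6971, -1.6971)
End effector: (-1.6971, -1.6971)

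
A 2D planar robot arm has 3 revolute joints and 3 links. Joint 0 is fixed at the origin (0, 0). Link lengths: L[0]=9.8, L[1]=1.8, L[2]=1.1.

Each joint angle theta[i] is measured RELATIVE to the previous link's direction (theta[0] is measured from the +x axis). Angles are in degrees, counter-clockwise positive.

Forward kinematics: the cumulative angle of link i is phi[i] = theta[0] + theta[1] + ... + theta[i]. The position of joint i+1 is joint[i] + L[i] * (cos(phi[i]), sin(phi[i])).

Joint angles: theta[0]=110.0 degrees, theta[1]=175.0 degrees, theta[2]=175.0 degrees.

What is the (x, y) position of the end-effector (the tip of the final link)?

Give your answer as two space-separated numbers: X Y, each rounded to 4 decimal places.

Answer: -3.0769 8.5536

Derivation:
joint[0] = (0.0000, 0.0000)  (base)
link 0: phi[0] = 110 = 110 deg
  cos(110 deg) = -0.3420, sin(110 deg) = 0.9397
  joint[1] = (0.0000, 0.0000) + 9.8 * (-0.3420, 0.9397) = (0.0000 + -3.3518, 0.0000 + 9.2090) = (-3.3518, 9.2090)
link 1: phi[1] = 110 + 175 = 285 deg
  cos(285 deg) = 0.2588, sin(285 deg) = -0.9659
  joint[2] = (-3.3518, 9.2090) + 1.8 * (0.2588, -0.9659) = (-3.3518 + 0.4659, 9.2090 + -1.7387) = (-2.8859, 7.4703)
link 2: phi[2] = 110 + 175 + 175 = 460 deg
  cos(460 deg) = -0.1736, sin(460 deg) = 0.9848
  joint[3] = (-2.8859, 7.4703) + 1.1 * (-0.1736, 0.9848) = (-2.8859 + -0.1910, 7.4703 + 1.0833) = (-3.0769, 8.5536)
End effector: (-3.0769, 8.5536)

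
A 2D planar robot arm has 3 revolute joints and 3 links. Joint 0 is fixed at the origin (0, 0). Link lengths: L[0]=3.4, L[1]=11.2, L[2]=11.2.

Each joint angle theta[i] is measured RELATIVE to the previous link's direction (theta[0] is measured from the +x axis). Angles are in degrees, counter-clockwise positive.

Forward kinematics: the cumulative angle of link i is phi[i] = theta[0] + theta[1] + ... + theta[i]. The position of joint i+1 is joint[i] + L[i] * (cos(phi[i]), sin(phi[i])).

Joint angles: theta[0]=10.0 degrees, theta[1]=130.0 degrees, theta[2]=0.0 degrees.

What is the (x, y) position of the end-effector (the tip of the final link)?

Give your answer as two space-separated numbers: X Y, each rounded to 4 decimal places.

joint[0] = (0.0000, 0.0000)  (base)
link 0: phi[0] = 10 = 10 deg
  cos(10 deg) = 0.9848, sin(10 deg) = 0.1736
  joint[1] = (0.0000, 0.0000) + 3.4 * (0.9848, 0.1736) = (0.0000 + 3.3483, 0.0000 + 0.5904) = (3.3483, 0.5904)
link 1: phi[1] = 10 + 130 = 140 deg
  cos(140 deg) = -0.7660, sin(140 deg) = 0.6428
  joint[2] = (3.3483, 0.5904) + 11.2 * (-0.7660, 0.6428) = (3.3483 + -8.5797, 0.5904 + 7.1992) = (-5.2314, 7.7896)
link 2: phi[2] = 10 + 130 + 0 = 140 deg
  cos(140 deg) = -0.7660, sin(140 deg) = 0.6428
  joint[3] = (-5.2314, 7.7896) + 11.2 * (-0.7660, 0.6428) = (-5.2314 + -8.5797, 7.7896 + 7.1992) = (-13.8110, 14.9888)
End effector: (-13.8110, 14.9888)

Answer: -13.8110 14.9888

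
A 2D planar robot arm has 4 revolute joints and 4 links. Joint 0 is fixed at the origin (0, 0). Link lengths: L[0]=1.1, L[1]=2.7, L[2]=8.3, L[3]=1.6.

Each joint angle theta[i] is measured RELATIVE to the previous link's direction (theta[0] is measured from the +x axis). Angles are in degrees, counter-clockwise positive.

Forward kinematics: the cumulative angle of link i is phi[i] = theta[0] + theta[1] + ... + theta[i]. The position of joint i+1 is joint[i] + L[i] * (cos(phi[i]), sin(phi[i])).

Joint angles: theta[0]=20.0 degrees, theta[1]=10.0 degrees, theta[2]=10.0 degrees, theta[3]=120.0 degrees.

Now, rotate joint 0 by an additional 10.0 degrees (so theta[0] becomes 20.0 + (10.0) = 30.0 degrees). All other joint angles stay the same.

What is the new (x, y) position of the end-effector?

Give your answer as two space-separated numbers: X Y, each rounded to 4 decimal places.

joint[0] = (0.0000, 0.0000)  (base)
link 0: phi[0] = 30 = 30 deg
  cos(30 deg) = 0.8660, sin(30 deg) = 0.5000
  joint[1] = (0.0000, 0.0000) + 1.1 * (0.8660, 0.5000) = (0.0000 + 0.9526, 0.0000 + 0.5500) = (0.9526, 0.5500)
link 1: phi[1] = 30 + 10 = 40 deg
  cos(40 deg) = 0.7660, sin(40 deg) = 0.6428
  joint[2] = (0.9526, 0.5500) + 2.7 * (0.7660, 0.6428) = (0.9526 + 2.0683, 0.5500 + 1.7355) = (3.0209, 2.2855)
link 2: phi[2] = 30 + 10 + 10 = 50 deg
  cos(50 deg) = 0.6428, sin(50 deg) = 0.7660
  joint[3] = (3.0209, 2.2855) + 8.3 * (0.6428, 0.7660) = (3.0209 + 5.3351, 2.2855 + 6.3582) = (8.3561, 8.6437)
link 3: phi[3] = 30 + 10 + 10 + 120 = 170 deg
  cos(170 deg) = -0.9848, sin(170 deg) = 0.1736
  joint[4] = (8.3561, 8.6437) + 1.6 * (-0.9848, 0.1736) = (8.3561 + -1.5757, 8.6437 + 0.2778) = (6.7804, 8.9215)
End effector: (6.7804, 8.9215)

Answer: 6.7804 8.9215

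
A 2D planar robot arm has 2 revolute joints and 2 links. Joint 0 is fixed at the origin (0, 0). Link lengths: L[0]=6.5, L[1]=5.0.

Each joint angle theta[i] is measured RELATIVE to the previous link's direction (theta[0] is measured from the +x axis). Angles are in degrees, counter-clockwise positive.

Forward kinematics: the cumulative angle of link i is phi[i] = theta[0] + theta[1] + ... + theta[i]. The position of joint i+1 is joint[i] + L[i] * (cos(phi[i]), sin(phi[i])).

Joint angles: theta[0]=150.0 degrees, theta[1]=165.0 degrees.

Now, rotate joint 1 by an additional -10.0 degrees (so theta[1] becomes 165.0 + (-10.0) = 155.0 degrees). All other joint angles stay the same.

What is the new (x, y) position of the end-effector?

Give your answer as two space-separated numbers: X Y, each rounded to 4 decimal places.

Answer: -2.7613 -0.8458

Derivation:
joint[0] = (0.0000, 0.0000)  (base)
link 0: phi[0] = 150 = 150 deg
  cos(150 deg) = -0.8660, sin(150 deg) = 0.5000
  joint[1] = (0.0000, 0.0000) + 6.5 * (-0.8660, 0.5000) = (0.0000 + -5.6292, 0.0000 + 3.2500) = (-5.6292, 3.2500)
link 1: phi[1] = 150 + 155 = 305 deg
  cos(305 deg) = 0.5736, sin(305 deg) = -0.8192
  joint[2] = (-5.6292, 3.2500) + 5 * (0.5736, -0.8192) = (-5.6292 + 2.8679, 3.2500 + -4.0958) = (-2.7613, -0.8458)
End effector: (-2.7613, -0.8458)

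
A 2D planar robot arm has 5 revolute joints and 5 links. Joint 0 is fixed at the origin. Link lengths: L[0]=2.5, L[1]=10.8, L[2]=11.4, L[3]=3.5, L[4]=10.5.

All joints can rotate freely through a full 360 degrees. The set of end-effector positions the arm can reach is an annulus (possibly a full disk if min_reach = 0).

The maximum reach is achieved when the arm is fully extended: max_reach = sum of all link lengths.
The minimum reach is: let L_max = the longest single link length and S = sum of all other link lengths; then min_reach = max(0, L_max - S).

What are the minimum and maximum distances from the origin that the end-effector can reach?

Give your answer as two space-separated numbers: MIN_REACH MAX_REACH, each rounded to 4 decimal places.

Answer: 0.0000 38.7000

Derivation:
Link lengths: [2.5, 10.8, 11.4, 3.5, 10.5]
max_reach = 2.5 + 10.8 + 11.4 + 3.5 + 10.5 = 38.7
L_max = max([2.5, 10.8, 11.4, 3.5, 10.5]) = 11.4
S (sum of others) = 38.7 - 11.4 = 27.3
min_reach = max(0, 11.4 - 27.3) = max(0, -15.9) = 0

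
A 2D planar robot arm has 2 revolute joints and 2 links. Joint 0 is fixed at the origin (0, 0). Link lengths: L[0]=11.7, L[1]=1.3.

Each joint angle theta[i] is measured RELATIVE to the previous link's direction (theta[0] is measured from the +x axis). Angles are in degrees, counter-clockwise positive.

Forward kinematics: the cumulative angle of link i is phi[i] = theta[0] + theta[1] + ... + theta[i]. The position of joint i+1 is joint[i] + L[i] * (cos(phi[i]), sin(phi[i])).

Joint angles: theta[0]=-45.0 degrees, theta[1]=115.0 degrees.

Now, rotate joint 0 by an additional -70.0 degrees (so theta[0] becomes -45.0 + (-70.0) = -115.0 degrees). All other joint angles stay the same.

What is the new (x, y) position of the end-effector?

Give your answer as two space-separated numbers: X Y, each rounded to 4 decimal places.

joint[0] = (0.0000, 0.0000)  (base)
link 0: phi[0] = -115 = -115 deg
  cos(-115 deg) = -0.4226, sin(-115 deg) = -0.9063
  joint[1] = (0.0000, 0.0000) + 11.7 * (-0.4226, -0.9063) = (0.0000 + -4.9446, 0.0000 + -10.6038) = (-4.9446, -10.6038)
link 1: phi[1] = -115 + 115 = 0 deg
  cos(0 deg) = 1.0000, sin(0 deg) = 0.0000
  joint[2] = (-4.9446, -10.6038) + 1.3 * (1.0000, 0.0000) = (-4.9446 + 1.3000, -10.6038 + 0.0000) = (-3.6446, -10.6038)
End effector: (-3.6446, -10.6038)

Answer: -3.6446 -10.6038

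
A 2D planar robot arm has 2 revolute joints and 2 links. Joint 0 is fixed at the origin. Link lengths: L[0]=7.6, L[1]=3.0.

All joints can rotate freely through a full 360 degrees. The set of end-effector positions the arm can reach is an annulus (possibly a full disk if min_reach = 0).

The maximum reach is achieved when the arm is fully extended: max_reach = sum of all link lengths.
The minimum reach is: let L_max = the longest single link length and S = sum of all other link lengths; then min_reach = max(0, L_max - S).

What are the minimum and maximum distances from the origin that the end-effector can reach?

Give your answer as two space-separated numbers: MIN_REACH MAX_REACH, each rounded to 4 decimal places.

Link lengths: [7.6, 3.0]
max_reach = 7.6 + 3 = 10.6
L_max = max([7.6, 3.0]) = 7.6
S (sum of others) = 10.6 - 7.6 = 3
min_reach = max(0, 7.6 - 3) = max(0, 4.6) = 4.6

Answer: 4.6000 10.6000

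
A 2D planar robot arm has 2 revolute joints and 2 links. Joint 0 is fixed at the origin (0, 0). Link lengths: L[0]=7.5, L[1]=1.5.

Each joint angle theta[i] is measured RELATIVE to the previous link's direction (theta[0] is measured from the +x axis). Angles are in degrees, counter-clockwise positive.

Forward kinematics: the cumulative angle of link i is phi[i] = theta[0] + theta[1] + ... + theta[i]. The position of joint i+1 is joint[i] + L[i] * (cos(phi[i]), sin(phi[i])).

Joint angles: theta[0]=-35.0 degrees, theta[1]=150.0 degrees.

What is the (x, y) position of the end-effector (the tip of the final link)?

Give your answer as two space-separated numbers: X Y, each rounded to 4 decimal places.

joint[0] = (0.0000, 0.0000)  (base)
link 0: phi[0] = -35 = -35 deg
  cos(-35 deg) = 0.8192, sin(-35 deg) = -0.5736
  joint[1] = (0.0000, 0.0000) + 7.5 * (0.8192, -0.5736) = (0.0000 + 6.1436, 0.0000 + -4.3018) = (6.1436, -4.3018)
link 1: phi[1] = -35 + 150 = 115 deg
  cos(115 deg) = -0.4226, sin(115 deg) = 0.9063
  joint[2] = (6.1436, -4.3018) + 1.5 * (-0.4226, 0.9063) = (6.1436 + -0.6339, -4.3018 + 1.3595) = (5.5097, -2.9424)
End effector: (5.5097, -2.9424)

Answer: 5.5097 -2.9424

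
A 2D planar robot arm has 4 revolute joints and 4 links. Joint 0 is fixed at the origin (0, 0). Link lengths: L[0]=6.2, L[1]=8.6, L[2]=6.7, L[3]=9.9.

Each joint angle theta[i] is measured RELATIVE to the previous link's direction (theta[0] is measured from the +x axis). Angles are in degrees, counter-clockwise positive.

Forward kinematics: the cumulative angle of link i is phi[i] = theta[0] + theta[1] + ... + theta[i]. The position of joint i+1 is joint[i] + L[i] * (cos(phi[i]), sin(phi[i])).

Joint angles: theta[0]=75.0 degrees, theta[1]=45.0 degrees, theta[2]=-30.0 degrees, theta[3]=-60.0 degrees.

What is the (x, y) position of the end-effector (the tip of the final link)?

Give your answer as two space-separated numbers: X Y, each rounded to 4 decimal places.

joint[0] = (0.0000, 0.0000)  (base)
link 0: phi[0] = 75 = 75 deg
  cos(75 deg) = 0.2588, sin(75 deg) = 0.9659
  joint[1] = (0.0000, 0.0000) + 6.2 * (0.2588, 0.9659) = (0.0000 + 1.6047, 0.0000 + 5.9887) = (1.6047, 5.9887)
link 1: phi[1] = 75 + 45 = 120 deg
  cos(120 deg) = -0.5000, sin(120 deg) = 0.8660
  joint[2] = (1.6047, 5.9887) + 8.6 * (-0.5000, 0.8660) = (1.6047 + -4.3000, 5.9887 + 7.4478) = (-2.6953, 13.4366)
link 2: phi[2] = 75 + 45 + -30 = 90 deg
  cos(90 deg) = 0.0000, sin(90 deg) = 1.0000
  joint[3] = (-2.6953, 13.4366) + 6.7 * (0.0000, 1.0000) = (-2.6953 + 0.0000, 13.4366 + 6.7000) = (-2.6953, 20.1366)
link 3: phi[3] = 75 + 45 + -30 + -60 = 30 deg
  cos(30 deg) = 0.8660, sin(30 deg) = 0.5000
  joint[4] = (-2.6953, 20.1366) + 9.9 * (0.8660, 0.5000) = (-2.6953 + 8.5737, 20.1366 + 4.9500) = (5.8783, 25.0866)
End effector: (5.8783, 25.0866)

Answer: 5.8783 25.0866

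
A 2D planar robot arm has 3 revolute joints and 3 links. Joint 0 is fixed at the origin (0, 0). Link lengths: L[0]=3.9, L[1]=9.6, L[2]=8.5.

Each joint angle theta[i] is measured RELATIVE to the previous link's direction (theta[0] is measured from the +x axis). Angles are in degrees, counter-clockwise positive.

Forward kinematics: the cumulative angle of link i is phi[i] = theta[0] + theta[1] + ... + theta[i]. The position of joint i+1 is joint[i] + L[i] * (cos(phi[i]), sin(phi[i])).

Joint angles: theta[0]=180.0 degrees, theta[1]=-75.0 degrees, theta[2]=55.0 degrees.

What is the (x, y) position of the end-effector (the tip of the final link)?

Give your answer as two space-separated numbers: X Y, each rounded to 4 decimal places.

joint[0] = (0.0000, 0.0000)  (base)
link 0: phi[0] = 180 = 180 deg
  cos(180 deg) = -1.0000, sin(180 deg) = 0.0000
  joint[1] = (0.0000, 0.0000) + 3.9 * (-1.0000, 0.0000) = (0.0000 + -3.9000, 0.0000 + 0.0000) = (-3.9000, 0.0000)
link 1: phi[1] = 180 + -75 = 105 deg
  cos(105 deg) = -0.2588, sin(105 deg) = 0.9659
  joint[2] = (-3.9000, 0.0000) + 9.6 * (-0.2588, 0.9659) = (-3.9000 + -2.4847, 0.0000 + 9.2729) = (-6.3847, 9.2729)
link 2: phi[2] = 180 + -75 + 55 = 160 deg
  cos(160 deg) = -0.9397, sin(160 deg) = 0.3420
  joint[3] = (-6.3847, 9.2729) + 8.5 * (-0.9397, 0.3420) = (-6.3847 + -7.9874, 9.2729 + 2.9072) = (-14.3721, 12.1801)
End effector: (-14.3721, 12.1801)

Answer: -14.3721 12.1801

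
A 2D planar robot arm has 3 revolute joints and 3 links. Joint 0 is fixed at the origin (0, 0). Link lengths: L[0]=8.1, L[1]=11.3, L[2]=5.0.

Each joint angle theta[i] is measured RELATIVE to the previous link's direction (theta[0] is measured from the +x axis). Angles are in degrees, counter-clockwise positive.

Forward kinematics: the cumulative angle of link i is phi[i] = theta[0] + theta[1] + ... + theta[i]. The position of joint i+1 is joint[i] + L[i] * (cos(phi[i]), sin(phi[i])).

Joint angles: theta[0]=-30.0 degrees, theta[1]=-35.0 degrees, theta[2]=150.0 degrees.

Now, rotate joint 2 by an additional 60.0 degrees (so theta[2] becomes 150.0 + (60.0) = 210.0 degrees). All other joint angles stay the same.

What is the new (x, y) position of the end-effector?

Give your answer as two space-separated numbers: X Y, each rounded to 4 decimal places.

joint[0] = (0.0000, 0.0000)  (base)
link 0: phi[0] = -30 = -30 deg
  cos(-30 deg) = 0.8660, sin(-30 deg) = -0.5000
  joint[1] = (0.0000, 0.0000) + 8.1 * (0.8660, -0.5000) = (0.0000 + 7.0148, 0.0000 + -4.0500) = (7.0148, -4.0500)
link 1: phi[1] = -30 + -35 = -65 deg
  cos(-65 deg) = 0.4226, sin(-65 deg) = -0.9063
  joint[2] = (7.0148, -4.0500) + 11.3 * (0.4226, -0.9063) = (7.0148 + 4.7756, -4.0500 + -10.2413) = (11.7904, -14.2913)
link 2: phi[2] = -30 + -35 + 210 = 145 deg
  cos(145 deg) = -0.8192, sin(145 deg) = 0.5736
  joint[3] = (11.7904, -14.2913) + 5 * (-0.8192, 0.5736) = (11.7904 + -4.0958, -14.2913 + 2.8679) = (7.6946, -11.4234)
End effector: (7.6946, -11.4234)

Answer: 7.6946 -11.4234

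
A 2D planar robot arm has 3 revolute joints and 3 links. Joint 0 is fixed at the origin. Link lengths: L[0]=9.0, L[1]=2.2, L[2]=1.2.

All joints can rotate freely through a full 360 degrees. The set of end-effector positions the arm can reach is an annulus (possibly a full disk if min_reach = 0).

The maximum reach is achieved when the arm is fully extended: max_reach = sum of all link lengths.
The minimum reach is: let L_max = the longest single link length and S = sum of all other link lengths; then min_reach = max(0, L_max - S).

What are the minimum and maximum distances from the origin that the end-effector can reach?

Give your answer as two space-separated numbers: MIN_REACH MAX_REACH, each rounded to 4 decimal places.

Answer: 5.6000 12.4000

Derivation:
Link lengths: [9.0, 2.2, 1.2]
max_reach = 9 + 2.2 + 1.2 = 12.4
L_max = max([9.0, 2.2, 1.2]) = 9
S (sum of others) = 12.4 - 9 = 3.4
min_reach = max(0, 9 - 3.4) = max(0, 5.6) = 5.6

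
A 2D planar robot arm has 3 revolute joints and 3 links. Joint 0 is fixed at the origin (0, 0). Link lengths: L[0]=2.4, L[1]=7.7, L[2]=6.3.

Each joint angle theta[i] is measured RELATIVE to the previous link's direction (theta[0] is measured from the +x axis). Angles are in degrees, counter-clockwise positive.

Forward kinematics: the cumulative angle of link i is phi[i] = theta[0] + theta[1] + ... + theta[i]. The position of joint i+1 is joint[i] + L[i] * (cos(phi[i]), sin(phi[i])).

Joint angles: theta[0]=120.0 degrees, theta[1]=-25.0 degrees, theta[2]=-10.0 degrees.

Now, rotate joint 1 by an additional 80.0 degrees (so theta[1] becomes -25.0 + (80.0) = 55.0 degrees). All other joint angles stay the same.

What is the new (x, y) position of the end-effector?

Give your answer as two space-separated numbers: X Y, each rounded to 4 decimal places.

joint[0] = (0.0000, 0.0000)  (base)
link 0: phi[0] = 120 = 120 deg
  cos(120 deg) = -0.5000, sin(120 deg) = 0.8660
  joint[1] = (0.0000, 0.0000) + 2.4 * (-0.5000, 0.8660) = (0.0000 + -1.2000, 0.0000 + 2.0785) = (-1.2000, 2.0785)
link 1: phi[1] = 120 + 55 = 175 deg
  cos(175 deg) = -0.9962, sin(175 deg) = 0.0872
  joint[2] = (-1.2000, 2.0785) + 7.7 * (-0.9962, 0.0872) = (-1.2000 + -7.6707, 2.0785 + 0.6711) = (-8.8707, 2.7496)
link 2: phi[2] = 120 + 55 + -10 = 165 deg
  cos(165 deg) = -0.9659, sin(165 deg) = 0.2588
  joint[3] = (-8.8707, 2.7496) + 6.3 * (-0.9659, 0.2588) = (-8.8707 + -6.0853, 2.7496 + 1.6306) = (-14.9560, 4.3801)
End effector: (-14.9560, 4.3801)

Answer: -14.9560 4.3801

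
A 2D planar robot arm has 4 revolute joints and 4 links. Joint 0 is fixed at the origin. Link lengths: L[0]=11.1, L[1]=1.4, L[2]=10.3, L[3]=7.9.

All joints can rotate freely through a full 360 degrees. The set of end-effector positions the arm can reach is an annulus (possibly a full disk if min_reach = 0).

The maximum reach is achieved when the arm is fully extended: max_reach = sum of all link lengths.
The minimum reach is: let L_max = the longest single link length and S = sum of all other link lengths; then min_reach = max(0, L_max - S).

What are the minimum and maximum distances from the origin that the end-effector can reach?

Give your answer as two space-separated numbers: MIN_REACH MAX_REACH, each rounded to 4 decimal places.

Link lengths: [11.1, 1.4, 10.3, 7.9]
max_reach = 11.1 + 1.4 + 10.3 + 7.9 = 30.7
L_max = max([11.1, 1.4, 10.3, 7.9]) = 11.1
S (sum of others) = 30.7 - 11.1 = 19.6
min_reach = max(0, 11.1 - 19.6) = max(0, -8.5) = 0

Answer: 0.0000 30.7000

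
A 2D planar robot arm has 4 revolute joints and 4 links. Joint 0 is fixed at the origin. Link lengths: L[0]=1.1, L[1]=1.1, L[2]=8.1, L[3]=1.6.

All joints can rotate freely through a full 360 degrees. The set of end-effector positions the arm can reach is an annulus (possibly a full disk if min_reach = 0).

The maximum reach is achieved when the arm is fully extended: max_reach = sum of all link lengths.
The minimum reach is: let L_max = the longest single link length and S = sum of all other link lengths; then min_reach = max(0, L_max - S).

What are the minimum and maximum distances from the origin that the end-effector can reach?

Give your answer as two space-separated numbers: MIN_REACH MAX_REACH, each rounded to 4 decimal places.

Link lengths: [1.1, 1.1, 8.1, 1.6]
max_reach = 1.1 + 1.1 + 8.1 + 1.6 = 11.9
L_max = max([1.1, 1.1, 8.1, 1.6]) = 8.1
S (sum of others) = 11.9 - 8.1 = 3.8
min_reach = max(0, 8.1 - 3.8) = max(0, 4.3) = 4.3

Answer: 4.3000 11.9000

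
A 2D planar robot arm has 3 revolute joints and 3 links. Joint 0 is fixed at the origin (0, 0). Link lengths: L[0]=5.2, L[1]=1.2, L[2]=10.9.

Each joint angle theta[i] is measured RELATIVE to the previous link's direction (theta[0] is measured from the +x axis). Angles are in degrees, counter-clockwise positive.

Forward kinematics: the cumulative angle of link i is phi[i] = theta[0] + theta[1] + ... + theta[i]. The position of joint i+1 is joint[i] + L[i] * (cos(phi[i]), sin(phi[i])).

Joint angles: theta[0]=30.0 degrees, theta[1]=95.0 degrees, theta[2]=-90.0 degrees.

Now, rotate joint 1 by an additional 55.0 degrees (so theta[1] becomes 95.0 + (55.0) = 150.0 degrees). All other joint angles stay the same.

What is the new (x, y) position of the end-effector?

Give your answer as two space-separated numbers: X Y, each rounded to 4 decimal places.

Answer: 3.3033 13.5000

Derivation:
joint[0] = (0.0000, 0.0000)  (base)
link 0: phi[0] = 30 = 30 deg
  cos(30 deg) = 0.8660, sin(30 deg) = 0.5000
  joint[1] = (0.0000, 0.0000) + 5.2 * (0.8660, 0.5000) = (0.0000 + 4.5033, 0.0000 + 2.6000) = (4.5033, 2.6000)
link 1: phi[1] = 30 + 150 = 180 deg
  cos(180 deg) = -1.0000, sin(180 deg) = 0.0000
  joint[2] = (4.5033, 2.6000) + 1.2 * (-1.0000, 0.0000) = (4.5033 + -1.2000, 2.6000 + 0.0000) = (3.3033, 2.6000)
link 2: phi[2] = 30 + 150 + -90 = 90 deg
  cos(90 deg) = 0.0000, sin(90 deg) = 1.0000
  joint[3] = (3.3033, 2.6000) + 10.9 * (0.0000, 1.0000) = (3.3033 + 0.0000, 2.6000 + 10.9000) = (3.3033, 13.5000)
End effector: (3.3033, 13.5000)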